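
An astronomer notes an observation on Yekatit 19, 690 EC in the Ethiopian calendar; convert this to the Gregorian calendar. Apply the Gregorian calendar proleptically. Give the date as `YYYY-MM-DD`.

Both dates share Julian Day Number 1976046; in the Gregorian calendar that is 16 February 698 CE.

0698-02-16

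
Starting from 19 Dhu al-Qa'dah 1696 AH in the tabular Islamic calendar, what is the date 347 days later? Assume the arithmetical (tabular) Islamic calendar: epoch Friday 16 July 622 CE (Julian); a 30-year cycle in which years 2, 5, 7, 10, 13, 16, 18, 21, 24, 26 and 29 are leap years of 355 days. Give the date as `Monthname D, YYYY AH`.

Dhu al-Qa'dah 11, 1697 AH

The starting date is JDN 2549404; 2549404 + 347 = 2549751.
JDN 2549751 corresponds to Dhu al-Qa'dah 11, 1697 AH.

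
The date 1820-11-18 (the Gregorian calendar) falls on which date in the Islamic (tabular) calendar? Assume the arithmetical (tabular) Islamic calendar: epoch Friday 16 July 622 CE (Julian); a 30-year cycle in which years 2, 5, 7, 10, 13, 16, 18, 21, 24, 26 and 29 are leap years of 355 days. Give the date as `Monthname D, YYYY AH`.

Julian Day Number of the source date = 2386123.
Converting JDN 2386123 to the tabular Islamic calendar gives 11 Safar 1236 AH.

Safar 11, 1236 AH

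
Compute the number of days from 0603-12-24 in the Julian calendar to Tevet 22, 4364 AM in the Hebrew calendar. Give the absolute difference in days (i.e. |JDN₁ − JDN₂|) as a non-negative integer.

First date → JDN 1941661; second date → JDN 1941668.
The interval is |1941661 − 1941668| = 7 days.

7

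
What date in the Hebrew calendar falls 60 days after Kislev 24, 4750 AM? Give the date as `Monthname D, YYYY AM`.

The starting date is JDN 2082618; 2082618 + 60 = 2082678.
JDN 2082678 corresponds to Shevat 25, 4750 AM.

Shevat 25, 4750 AM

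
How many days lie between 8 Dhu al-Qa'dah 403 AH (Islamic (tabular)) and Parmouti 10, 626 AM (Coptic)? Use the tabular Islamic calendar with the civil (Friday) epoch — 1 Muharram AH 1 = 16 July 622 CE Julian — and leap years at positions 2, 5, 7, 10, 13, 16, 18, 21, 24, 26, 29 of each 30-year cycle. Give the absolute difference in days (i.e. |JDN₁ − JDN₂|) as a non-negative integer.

JDN of the first date = 2091197.
JDN of the second date = 2053530.
|2053530 − 2091197| = 37667.

37667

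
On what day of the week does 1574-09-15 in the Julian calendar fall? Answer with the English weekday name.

Wednesday

Equivalently 25 September 1574 Gregorian, JDN 2296219.
JDN 2296219 mod 7 = 2, and JDN 0 was a Monday, so this is a Wednesday.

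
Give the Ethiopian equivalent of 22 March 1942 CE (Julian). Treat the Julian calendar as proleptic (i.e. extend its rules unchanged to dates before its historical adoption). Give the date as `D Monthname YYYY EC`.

Julian Day Number of the source date = 2430454.
Converting JDN 2430454 to the Ethiopian calendar gives 26 Megabit 1934 EC.

26 Megabit 1934 EC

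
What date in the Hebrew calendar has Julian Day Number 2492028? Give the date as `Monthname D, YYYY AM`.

The Gregorian equivalent of JDN 2492028 is 3 November 2110.
In the Hebrew calendar that day is Cheshvan 20, 5871 AM.

Cheshvan 20, 5871 AM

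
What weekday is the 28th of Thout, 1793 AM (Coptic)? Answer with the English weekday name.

This is JDN 2479585 (8 October 2076 Gregorian).
Since JDN mod 7 = 3 (0 = Monday), the day is Thursday.

Thursday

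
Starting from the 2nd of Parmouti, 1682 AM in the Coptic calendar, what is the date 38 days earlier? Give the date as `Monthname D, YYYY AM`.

JDN of the 2nd of Parmouti, 1682 AM = 2439226.
2439226 − 38 = 2439188.
JDN 2439188 in the Coptic calendar is Meshir 24, 1682 AM.

Meshir 24, 1682 AM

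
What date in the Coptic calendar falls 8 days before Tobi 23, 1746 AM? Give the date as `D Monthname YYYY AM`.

15 Tobi 1746 AM

Counting 8 days back from JDN 2462533 reaches JDN 2462525, which is 15 Tobi 1746 AM.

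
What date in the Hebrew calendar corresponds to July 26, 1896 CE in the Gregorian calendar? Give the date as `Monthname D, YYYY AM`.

Julian Day Number of the source date = 2413767.
Converting JDN 2413767 to the Hebrew calendar gives 16 Av 5656 AM.

Av 16, 5656 AM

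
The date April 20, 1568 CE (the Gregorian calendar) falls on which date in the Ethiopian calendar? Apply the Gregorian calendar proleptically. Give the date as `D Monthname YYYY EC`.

Julian Day Number of the source date = 2293870.
Converting JDN 2293870 to the Ethiopian calendar gives 15 Miyazya 1560 EC.

15 Miyazya 1560 EC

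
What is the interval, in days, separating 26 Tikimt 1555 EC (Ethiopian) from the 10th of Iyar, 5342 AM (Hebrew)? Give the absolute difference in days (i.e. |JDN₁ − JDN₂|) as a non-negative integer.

JDN of the first date = 2291874.
JDN of the second date = 2299005.
|2299005 − 2291874| = 7131.

7131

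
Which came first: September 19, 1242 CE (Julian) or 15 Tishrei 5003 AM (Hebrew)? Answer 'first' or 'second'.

Converting both to JDN: 2174960 vs 2174952; the smaller is the second.

second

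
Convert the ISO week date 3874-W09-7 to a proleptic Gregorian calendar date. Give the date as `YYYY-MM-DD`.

3874-03-01

ISO week 1 of 3874 is the week containing the first Thursday of 3874.
Week 9, day 7 (Sunday) lands on 3874-03-01.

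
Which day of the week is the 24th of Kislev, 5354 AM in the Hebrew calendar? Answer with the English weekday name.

In the Gregorian calendar this is 18 December 1593 (JDN 2303243).
JDN 2303243 mod 7 = 5, and JDN 0 was a Monday, so this is a Saturday.

Saturday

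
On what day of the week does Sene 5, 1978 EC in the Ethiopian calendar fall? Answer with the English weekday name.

This is JDN 2446594 (12 June 1986 Gregorian).
JDN 2446594 mod 7 = 3, and JDN 0 was a Monday, so this is a Thursday.

Thursday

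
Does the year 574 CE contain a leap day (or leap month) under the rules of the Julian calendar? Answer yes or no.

574 mod 4 = 2, so it is a common year in the Julian calendar.

no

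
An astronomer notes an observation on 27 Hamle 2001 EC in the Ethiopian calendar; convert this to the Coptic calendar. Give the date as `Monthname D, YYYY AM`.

Epip 27, 1725 AM

The source date corresponds to 3 August 2009 in the Gregorian calendar (JDN 2455047).
That day falls on 27 Epip 1725 AM in the Coptic calendar.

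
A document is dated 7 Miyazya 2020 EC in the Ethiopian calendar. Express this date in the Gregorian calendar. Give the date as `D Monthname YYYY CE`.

Both dates share Julian Day Number 2461877; in the Gregorian calendar that is 15 April 2028 CE.

15 April 2028 CE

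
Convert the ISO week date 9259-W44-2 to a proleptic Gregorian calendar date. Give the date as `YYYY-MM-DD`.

ISO week 1 of 9259 is the week containing the first Thursday of 9259.
Week 44, day 2 (Tuesday) lands on 9259-10-28.

9259-10-28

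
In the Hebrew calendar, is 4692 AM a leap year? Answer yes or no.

Hebrew year 4692 is year 18 of its 19-year Metonic cycle; leap years are at positions 3, 6, 8, 11, 14, 17, 19, so it is a common year (12 months).

no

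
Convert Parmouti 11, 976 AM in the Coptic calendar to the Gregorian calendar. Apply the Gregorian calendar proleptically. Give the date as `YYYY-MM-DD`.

1260-04-13

Julian Day Number of the source date = 2181369.
Converting JDN 2181369 to the Gregorian calendar gives 13 April 1260 CE.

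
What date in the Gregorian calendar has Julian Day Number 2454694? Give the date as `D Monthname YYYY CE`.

Counting from JDN 2299161 = 15 Oct 1582 gives an offset of 155533 days.

15 August 2008 CE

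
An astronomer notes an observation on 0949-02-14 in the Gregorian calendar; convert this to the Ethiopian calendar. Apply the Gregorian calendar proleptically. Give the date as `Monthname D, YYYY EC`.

Both dates share Julian Day Number 2067720; in the Ethiopian calendar that is 15 Yekatit 941 EC.

Yekatit 15, 941 EC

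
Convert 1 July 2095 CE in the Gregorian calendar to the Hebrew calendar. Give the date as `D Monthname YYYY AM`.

29 Sivan 5855 AM

Julian Day Number of the source date = 2486425.
Converting JDN 2486425 to the Hebrew calendar gives 29 Sivan 5855 AM.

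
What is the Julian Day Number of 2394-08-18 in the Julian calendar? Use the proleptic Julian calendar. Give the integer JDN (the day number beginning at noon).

2595696

In the Gregorian calendar the same day is 3 September 2394.
JDN 2400001 is 17 November 1858 CE (Gregorian), MJD 0; the target day is +195695 days from there, so JDN = 2595696.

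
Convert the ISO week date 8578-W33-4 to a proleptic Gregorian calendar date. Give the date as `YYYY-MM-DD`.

8578-08-13

ISO week 1 of 8578 is the week containing the first Thursday of 8578.
Week 33, day 4 (Thursday) lands on 8578-08-13.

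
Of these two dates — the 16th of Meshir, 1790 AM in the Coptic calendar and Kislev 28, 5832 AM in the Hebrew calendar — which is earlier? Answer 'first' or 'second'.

First date → JDN 2478627; second date → JDN 2477831.
JDN 2477831 < JDN 2478627, so the second date is earlier.

second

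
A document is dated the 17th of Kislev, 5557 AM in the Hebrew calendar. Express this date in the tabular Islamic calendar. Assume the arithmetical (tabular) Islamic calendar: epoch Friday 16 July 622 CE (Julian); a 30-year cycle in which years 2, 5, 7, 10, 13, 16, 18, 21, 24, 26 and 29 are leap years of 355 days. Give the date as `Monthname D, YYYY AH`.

Jumada al-Thani 16, 1211 AH

The source date corresponds to 17 December 1796 in the Gregorian calendar (JDN 2377387).
That day falls on 16 Jumada al-Thani 1211 AH in the tabular Islamic calendar.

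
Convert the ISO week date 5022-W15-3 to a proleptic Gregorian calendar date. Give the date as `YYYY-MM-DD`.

ISO week 1 of 5022 is the week containing the first Thursday of 5022.
Week 15, day 3 (Wednesday) lands on 5022-04-10.

5022-04-10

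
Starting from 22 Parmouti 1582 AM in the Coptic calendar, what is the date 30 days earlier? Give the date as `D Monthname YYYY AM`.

22 Paremhat 1582 AM

Counting 30 days back from JDN 2402721 reaches JDN 2402691, which is 22 Paremhat 1582 AM.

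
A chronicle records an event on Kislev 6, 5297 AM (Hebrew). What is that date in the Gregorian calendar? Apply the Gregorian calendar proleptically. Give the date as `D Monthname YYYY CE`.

30 November 1536 CE

Julian Day Number of the source date = 2282406.
Converting JDN 2282406 to the Gregorian calendar gives 30 November 1536 CE.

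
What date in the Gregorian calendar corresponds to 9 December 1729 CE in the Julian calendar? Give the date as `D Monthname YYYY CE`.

20 December 1729 CE

The Julian–Gregorian offset here is 11 days (Julian trailing).
9 December 1729 Julian + 11 days → 20 December 1729 Gregorian.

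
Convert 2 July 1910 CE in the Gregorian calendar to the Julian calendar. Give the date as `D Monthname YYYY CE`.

19 June 1910 CE

At this point the Julian calendar is 13 days behind the Gregorian.
2 July 1910 Gregorian − 13 days → 19 June 1910 Julian.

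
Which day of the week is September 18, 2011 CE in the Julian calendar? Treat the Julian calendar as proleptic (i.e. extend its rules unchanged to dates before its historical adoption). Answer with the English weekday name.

In the Gregorian calendar this is 1 October 2011 (JDN 2455836).
Since JDN mod 7 = 5 (0 = Monday), the day is Saturday.

Saturday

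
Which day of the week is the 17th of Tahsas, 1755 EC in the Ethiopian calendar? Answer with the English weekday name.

In the Gregorian calendar this is 24 December 1762 (JDN 2364975).
2364975 ≡ 4 (mod 7); counting from Monday = 0 gives Friday.

Friday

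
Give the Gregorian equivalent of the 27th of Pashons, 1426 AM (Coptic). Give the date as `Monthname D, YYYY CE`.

June 2, 1710 CE

Both dates share Julian Day Number 2345777; in the Gregorian calendar that is 2 June 1710 CE.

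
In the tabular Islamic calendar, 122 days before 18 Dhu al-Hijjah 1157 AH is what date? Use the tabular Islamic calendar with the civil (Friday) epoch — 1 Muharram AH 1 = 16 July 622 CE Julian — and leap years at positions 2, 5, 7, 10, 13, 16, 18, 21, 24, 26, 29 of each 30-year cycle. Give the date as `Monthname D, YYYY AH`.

The starting date is JDN 2358430; 2358430 − 122 = 2358308.
JDN 2358308 corresponds to Sha'ban 14, 1157 AH.

Sha'ban 14, 1157 AH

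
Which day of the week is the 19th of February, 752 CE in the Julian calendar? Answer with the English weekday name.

Saturday

This is JDN 1995775 (23 February 752 Gregorian).
1995775 ≡ 5 (mod 7); counting from Monday = 0 gives Saturday.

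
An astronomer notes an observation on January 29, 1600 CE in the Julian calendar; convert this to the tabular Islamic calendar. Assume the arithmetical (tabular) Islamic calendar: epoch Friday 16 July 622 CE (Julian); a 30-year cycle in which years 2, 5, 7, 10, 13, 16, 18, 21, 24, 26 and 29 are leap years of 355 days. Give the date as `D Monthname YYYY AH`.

23 Rajab 1008 AH

The source date corresponds to 8 February 1600 in the Gregorian calendar (JDN 2305486).
That day falls on 23 Rajab 1008 AH in the tabular Islamic calendar.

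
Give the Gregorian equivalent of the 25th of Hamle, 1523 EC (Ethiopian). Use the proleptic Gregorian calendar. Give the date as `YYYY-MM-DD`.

Both dates share Julian Day Number 2280455; in the Gregorian calendar that is 29 July 1531 CE.

1531-07-29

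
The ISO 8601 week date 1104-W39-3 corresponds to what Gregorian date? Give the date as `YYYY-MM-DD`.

1104-09-28

ISO week 1 of 1104 is the week containing the first Thursday of 1104.
Week 39, day 3 (Wednesday) lands on 1104-09-28.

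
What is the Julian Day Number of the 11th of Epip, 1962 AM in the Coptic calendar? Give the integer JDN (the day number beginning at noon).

2541595

In the Gregorian calendar the same day is 20 July 2246.
JDN 2451545 is 1 January 2000 CE (Gregorian); the target day is +90050 days from there, so JDN = 2541595.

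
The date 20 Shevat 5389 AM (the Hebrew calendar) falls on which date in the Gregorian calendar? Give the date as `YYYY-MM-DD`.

Julian Day Number of the source date = 2316084.
Converting JDN 2316084 to the Gregorian calendar gives 13 February 1629 CE.

1629-02-13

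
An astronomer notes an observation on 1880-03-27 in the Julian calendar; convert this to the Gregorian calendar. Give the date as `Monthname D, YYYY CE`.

At this point the Julian calendar is 12 days behind the Gregorian.
27 March 1880 Julian + 12 days → 8 April 1880 Gregorian.

April 8, 1880 CE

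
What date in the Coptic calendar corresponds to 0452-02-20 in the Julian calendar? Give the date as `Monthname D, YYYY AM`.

The source date corresponds to 21 February 452 in the proleptic Gregorian calendar (JDN 1886201).
That day falls on 25 Meshir 168 AM in the Coptic calendar.

Meshir 25, 168 AM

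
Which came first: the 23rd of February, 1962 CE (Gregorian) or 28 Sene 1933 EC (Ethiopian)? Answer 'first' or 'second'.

First date → JDN 2437719; second date → JDN 2430181.
JDN 2430181 < JDN 2437719, so the second date is earlier.

second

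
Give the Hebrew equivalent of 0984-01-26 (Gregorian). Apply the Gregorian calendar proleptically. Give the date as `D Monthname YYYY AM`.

Both dates share Julian Day Number 2080484; in the Hebrew calendar that is 15 Shevat 4744 AM.

15 Shevat 4744 AM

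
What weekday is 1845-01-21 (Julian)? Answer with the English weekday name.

Equivalently 2 February 1845 Gregorian, JDN 2394965.
Since JDN mod 7 = 6 (0 = Monday), the day is Sunday.

Sunday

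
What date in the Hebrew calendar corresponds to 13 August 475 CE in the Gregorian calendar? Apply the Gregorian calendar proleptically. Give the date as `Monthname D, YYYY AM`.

Av 23, 4235 AM

Both dates share Julian Day Number 1894775; in the Hebrew calendar that is 23 Av 4235 AM.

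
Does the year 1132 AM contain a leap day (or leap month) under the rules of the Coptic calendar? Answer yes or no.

1132 mod 4 = 0; in the Coptic calendar a year is leap when year mod 4 = 3, so it is a common year.

no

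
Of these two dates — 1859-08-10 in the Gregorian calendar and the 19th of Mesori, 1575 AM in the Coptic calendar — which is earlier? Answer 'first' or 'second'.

First date → JDN 2400267; second date → JDN 2400281.
JDN 2400267 < JDN 2400281, so the first date is earlier.

first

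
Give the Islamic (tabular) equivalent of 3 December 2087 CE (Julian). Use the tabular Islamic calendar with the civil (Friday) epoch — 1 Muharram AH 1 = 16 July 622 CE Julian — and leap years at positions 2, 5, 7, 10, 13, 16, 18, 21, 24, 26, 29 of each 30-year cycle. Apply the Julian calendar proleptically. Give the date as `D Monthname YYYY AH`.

20 Jumada al-Awwal 1511 AH

Both dates share Julian Day Number 2483671; in the tabular Islamic calendar that is 20 Jumada al-Awwal 1511 AH.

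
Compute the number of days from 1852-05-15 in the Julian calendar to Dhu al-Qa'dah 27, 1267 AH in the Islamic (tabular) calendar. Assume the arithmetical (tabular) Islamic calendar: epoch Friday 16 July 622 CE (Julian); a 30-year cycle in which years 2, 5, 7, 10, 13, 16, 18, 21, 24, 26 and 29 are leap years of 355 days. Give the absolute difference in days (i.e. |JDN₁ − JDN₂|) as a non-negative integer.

JDN of the first date = 2397636.
JDN of the second date = 2397389.
|2397389 − 2397636| = 247.

247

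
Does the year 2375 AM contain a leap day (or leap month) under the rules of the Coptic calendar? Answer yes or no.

2375 mod 4 = 3; in the Coptic calendar a year is leap when year mod 4 = 3, so it is a leap year.

yes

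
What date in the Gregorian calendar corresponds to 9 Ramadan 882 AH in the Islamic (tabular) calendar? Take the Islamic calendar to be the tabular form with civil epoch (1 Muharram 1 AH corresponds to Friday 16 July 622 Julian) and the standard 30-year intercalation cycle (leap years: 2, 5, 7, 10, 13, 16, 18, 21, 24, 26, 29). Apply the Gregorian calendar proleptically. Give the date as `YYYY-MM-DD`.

Julian Day Number of the source date = 2260881.
Converting JDN 2260881 to the Gregorian calendar gives 24 December 1477 CE.

1477-12-24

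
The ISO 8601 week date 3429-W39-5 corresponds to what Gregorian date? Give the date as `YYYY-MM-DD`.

ISO week 1 of 3429 is the week containing the first Thursday of 3429.
Week 39, day 5 (Friday) lands on 3429-09-25.

3429-09-25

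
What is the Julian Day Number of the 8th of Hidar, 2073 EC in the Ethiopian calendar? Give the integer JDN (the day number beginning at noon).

2481086

In the Gregorian calendar the same day is 17 November 2080.
JDN 2451545 is 1 January 2000 CE (Gregorian); the target day is +29541 days from there, so JDN = 2481086.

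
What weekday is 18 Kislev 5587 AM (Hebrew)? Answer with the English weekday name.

Monday

Equivalently 18 December 1826 Gregorian, JDN 2388344.
2388344 ≡ 0 (mod 7); counting from Monday = 0 gives Monday.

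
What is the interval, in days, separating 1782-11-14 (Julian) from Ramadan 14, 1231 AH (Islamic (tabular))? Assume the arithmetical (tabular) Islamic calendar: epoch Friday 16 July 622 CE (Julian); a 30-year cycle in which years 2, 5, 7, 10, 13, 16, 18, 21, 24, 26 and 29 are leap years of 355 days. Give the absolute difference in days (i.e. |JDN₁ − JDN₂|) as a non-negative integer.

JDN of the first date = 2372251.
JDN of the second date = 2384560.
|2384560 − 2372251| = 12309.

12309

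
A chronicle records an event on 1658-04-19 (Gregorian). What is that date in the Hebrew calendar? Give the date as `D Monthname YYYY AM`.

Both dates share Julian Day Number 2326741; in the Hebrew calendar that is 16 Nisan 5418 AM.

16 Nisan 5418 AM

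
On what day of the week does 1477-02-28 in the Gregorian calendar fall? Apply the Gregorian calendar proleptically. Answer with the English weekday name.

JDN 2260582 mod 7 = 2, and JDN 0 was a Monday, so this is a Wednesday.

Wednesday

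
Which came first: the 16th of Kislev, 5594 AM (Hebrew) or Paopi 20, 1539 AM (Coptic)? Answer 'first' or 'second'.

The two dates have Julian Day Numbers 2390881 and 2386833 respectively.
Since 2386833 < 2390881, the second date comes first.

second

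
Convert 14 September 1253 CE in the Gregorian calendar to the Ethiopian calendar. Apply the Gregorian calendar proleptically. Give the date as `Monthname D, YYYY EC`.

Meskerem 10, 1246 EC

Julian Day Number of the source date = 2178966.
Converting JDN 2178966 to the Ethiopian calendar gives 10 Meskerem 1246 EC.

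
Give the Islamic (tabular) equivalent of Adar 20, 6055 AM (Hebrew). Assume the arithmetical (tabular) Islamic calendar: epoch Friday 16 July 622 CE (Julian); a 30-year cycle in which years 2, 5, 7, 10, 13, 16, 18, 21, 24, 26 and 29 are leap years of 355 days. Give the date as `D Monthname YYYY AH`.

The source date corresponds to 7 March 2295 in the Gregorian calendar (JDN 2559357).
That day falls on 19 Dhu al-Hijjah 1724 AH in the tabular Islamic calendar.

19 Dhu al-Hijjah 1724 AH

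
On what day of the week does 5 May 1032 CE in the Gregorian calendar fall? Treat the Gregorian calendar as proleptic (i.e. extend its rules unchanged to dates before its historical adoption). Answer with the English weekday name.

Saturday

Since JDN mod 7 = 5 (0 = Monday), the day is Saturday.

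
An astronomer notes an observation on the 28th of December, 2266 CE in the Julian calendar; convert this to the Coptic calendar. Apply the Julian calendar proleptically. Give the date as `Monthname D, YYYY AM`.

Both dates share Julian Day Number 2549076; in the Coptic calendar that is 2 Tobi 1983 AM.

Tobi 2, 1983 AM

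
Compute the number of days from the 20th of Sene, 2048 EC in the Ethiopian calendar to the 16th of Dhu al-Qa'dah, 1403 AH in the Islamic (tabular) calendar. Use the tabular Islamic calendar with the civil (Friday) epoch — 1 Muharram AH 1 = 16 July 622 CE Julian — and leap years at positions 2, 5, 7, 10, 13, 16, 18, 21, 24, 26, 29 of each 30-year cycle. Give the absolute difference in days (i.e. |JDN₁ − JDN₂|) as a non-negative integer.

26605

First date → JDN 2472177; second date → JDN 2445572.
The interval is |2472177 − 2445572| = 26605 days.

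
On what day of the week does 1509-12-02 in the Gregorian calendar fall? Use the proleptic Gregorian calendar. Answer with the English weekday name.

Thursday

JDN 2272546 mod 7 = 3, and JDN 0 was a Monday, so this is a Thursday.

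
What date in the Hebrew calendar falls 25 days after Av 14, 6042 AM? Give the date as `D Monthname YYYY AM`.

The starting date is JDN 2554775; 2554775 + 25 = 2554800.
JDN 2554800 corresponds to 9 Elul 6042 AM.

9 Elul 6042 AM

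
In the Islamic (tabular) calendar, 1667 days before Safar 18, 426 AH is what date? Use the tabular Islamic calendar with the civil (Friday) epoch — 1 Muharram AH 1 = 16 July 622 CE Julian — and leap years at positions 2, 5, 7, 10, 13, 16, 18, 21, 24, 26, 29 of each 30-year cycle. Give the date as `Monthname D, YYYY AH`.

Counting 1667 days back from JDN 2099093 reaches JDN 2097426, which is Jumada al-Thani 5, 421 AH.

Jumada al-Thani 5, 421 AH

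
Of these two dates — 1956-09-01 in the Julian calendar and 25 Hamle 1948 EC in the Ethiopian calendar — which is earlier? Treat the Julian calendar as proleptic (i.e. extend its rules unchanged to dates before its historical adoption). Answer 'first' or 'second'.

second

The two dates have Julian Day Numbers 2435731 and 2435687 respectively.
Since 2435687 < 2435731, the second date comes first.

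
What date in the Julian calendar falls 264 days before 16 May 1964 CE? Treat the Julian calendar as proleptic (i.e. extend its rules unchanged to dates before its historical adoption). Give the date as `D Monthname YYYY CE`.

26 August 1963 CE

Counting 264 days back from JDN 2438545 reaches JDN 2438281, which is 26 August 1963 CE.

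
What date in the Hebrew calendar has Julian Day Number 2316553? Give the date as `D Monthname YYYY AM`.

The Gregorian equivalent of JDN 2316553 is 28 May 1630.
In the Hebrew calendar that day is 17 Sivan 5390 AM.

17 Sivan 5390 AM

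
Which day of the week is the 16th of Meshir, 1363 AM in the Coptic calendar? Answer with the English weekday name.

Equivalently 20 February 1647 Gregorian, JDN 2322665.
JDN 2322665 mod 7 = 2, and JDN 0 was a Monday, so this is a Wednesday.

Wednesday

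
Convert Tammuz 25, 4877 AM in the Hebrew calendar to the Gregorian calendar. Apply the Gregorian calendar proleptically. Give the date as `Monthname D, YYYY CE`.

July 4, 1117 CE

Julian Day Number of the source date = 2129220.
Converting JDN 2129220 to the Gregorian calendar gives 4 July 1117 CE.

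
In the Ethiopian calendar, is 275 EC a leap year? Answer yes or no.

275 mod 4 = 3; in the Ethiopian calendar a year is leap when year mod 4 = 3, so it is a leap year.

yes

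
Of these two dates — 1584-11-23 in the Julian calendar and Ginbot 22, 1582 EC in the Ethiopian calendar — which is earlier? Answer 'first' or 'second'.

The two dates have Julian Day Numbers 2299941 and 2301942 respectively.
Since 2299941 < 2301942, the first date comes first.

first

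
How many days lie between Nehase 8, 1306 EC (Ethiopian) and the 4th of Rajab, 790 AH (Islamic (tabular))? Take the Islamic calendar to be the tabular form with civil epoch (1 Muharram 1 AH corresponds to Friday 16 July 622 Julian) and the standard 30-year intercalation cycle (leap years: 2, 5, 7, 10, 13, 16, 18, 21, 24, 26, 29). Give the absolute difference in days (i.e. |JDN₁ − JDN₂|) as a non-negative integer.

JDN of the first date = 2201209.
JDN of the second date = 2228215.
|2228215 − 2201209| = 27006.

27006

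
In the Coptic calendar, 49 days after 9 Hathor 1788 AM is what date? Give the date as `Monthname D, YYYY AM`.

Koiak 28, 1788 AM

Counting 49 days forward from JDN 2477800 reaches JDN 2477849, which is Koiak 28, 1788 AM.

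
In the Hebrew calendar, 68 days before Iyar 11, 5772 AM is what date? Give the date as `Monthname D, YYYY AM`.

Adar 2, 5772 AM

Counting 68 days back from JDN 2456051 reaches JDN 2455983, which is Adar 2, 5772 AM.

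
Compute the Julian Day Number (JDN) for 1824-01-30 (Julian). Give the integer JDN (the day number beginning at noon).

2387303

In the Gregorian calendar the same day is 11 February 1824.
JDN 2400001 is 17 November 1858 CE (Gregorian), MJD 0; the target day is −12698 days from there, so JDN = 2387303.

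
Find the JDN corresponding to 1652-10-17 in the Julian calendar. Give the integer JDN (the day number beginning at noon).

In the Gregorian calendar the same day is 27 October 1652.
JDN 2400001 is 17 November 1858 CE (Gregorian), MJD 0; the target day is −75260 days from there, so JDN = 2324741.

2324741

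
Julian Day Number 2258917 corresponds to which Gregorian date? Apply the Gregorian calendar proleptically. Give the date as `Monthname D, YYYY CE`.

Counting from JDN 2299161 = 15 Oct 1582 gives an offset of -40244 days.

August 8, 1472 CE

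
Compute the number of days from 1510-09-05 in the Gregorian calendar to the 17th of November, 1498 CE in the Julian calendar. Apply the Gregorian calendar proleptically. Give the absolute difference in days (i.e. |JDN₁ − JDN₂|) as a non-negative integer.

4300

First date → JDN 2272823; second date → JDN 2268523.
The interval is |2272823 − 2268523| = 4300 days.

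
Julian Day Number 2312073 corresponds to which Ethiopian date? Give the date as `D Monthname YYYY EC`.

16 Yekatit 1610 EC

The Gregorian equivalent of JDN 2312073 is 20 February 1618.
In the Ethiopian calendar that day is 16 Yekatit 1610 EC.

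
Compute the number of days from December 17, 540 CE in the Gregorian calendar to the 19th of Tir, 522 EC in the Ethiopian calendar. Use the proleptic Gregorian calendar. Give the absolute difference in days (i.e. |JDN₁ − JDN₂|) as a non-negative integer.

JDN of the first date = 1918642.
JDN of the second date = 1914654.
|1914654 − 1918642| = 3988.

3988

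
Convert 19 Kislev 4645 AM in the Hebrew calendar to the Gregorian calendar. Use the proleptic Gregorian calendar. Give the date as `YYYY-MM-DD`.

Both dates share Julian Day Number 2044283; in the Gregorian calendar that is 14 December 884 CE.

0884-12-14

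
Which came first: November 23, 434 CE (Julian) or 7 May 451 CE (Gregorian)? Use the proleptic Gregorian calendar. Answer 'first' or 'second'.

The two dates have Julian Day Numbers 1879903 and 1885911 respectively.
Since 1879903 < 1885911, the first date comes first.

first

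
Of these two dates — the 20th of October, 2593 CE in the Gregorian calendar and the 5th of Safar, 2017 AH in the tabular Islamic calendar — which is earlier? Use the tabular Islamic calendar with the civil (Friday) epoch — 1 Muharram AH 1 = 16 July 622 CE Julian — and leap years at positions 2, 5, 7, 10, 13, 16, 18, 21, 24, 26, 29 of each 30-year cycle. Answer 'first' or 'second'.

First date → JDN 2668427; second date → JDN 2662877.
JDN 2662877 < JDN 2668427, so the second date is earlier.

second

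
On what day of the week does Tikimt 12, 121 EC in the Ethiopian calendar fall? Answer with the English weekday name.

Friday

In the proleptic Gregorian calendar this is 8 October 128 (JDN 1768092).
Since JDN mod 7 = 4 (0 = Monday), the day is Friday.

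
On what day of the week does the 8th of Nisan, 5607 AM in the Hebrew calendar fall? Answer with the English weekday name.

Thursday

This is JDN 2395746 (25 March 1847 Gregorian).
2395746 ≡ 3 (mod 7); counting from Monday = 0 gives Thursday.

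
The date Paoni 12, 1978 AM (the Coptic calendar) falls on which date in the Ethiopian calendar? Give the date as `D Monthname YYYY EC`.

Both dates share Julian Day Number 2547410; in the Ethiopian calendar that is 12 Sene 2254 EC.

12 Sene 2254 EC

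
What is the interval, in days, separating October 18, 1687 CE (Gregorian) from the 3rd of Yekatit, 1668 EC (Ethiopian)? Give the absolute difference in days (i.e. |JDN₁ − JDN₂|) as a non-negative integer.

4270

JDN of the first date = 2337515.
JDN of the second date = 2333245.
|2333245 − 2337515| = 4270.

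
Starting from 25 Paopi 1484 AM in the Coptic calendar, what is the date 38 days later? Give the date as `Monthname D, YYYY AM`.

Koiak 3, 1484 AM

Counting 38 days forward from JDN 2366750 reaches JDN 2366788, which is Koiak 3, 1484 AM.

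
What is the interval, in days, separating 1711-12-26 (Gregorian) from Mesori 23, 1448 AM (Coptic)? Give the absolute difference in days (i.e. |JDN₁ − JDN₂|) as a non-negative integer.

7550

JDN of the first date = 2346349.
JDN of the second date = 2353899.
|2353899 − 2346349| = 7550.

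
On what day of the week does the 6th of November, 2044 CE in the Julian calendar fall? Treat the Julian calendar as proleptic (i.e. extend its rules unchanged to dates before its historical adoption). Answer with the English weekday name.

Saturday

Equivalently 19 November 2044 Gregorian, JDN 2467939.
2467939 ≡ 5 (mod 7); counting from Monday = 0 gives Saturday.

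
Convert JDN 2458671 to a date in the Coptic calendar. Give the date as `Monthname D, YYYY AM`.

Paoni 29, 1735 AM

JDN 2458671 is 6 July 2019 in the Gregorian calendar.
In the Coptic calendar that day is Paoni 29, 1735 AM.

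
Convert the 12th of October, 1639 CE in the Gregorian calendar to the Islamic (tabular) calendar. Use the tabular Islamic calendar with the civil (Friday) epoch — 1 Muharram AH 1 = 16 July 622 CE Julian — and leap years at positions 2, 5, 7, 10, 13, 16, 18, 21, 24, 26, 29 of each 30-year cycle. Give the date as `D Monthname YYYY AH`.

14 Jumada al-Thani 1049 AH

Julian Day Number of the source date = 2319977.
Converting JDN 2319977 to the tabular Islamic calendar gives 14 Jumada al-Thani 1049 AH.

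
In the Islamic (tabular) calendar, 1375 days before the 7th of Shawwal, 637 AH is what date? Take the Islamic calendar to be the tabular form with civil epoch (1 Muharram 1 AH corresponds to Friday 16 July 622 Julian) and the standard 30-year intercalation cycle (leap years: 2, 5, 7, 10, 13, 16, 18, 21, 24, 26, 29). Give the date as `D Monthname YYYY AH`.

The starting date is JDN 2174089; 2174089 − 1375 = 2172714.
JDN 2172714 corresponds to 20 Dhu al-Qa'dah 633 AH.

20 Dhu al-Qa'dah 633 AH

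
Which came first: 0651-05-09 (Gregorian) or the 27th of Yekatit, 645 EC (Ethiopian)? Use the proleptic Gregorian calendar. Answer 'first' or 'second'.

First date → JDN 1958961; second date → JDN 1959618.
JDN 1958961 < JDN 1959618, so the first date is earlier.

first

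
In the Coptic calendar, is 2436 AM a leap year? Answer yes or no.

no

2436 mod 4 = 0; in the Coptic calendar a year is leap when year mod 4 = 3, so it is a common year.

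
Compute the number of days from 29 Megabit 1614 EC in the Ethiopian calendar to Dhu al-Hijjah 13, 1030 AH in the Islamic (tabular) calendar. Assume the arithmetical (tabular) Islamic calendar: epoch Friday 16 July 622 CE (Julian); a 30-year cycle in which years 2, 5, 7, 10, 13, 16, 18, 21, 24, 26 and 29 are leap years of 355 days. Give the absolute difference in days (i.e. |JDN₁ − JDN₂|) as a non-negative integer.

157

First date → JDN 2313577; second date → JDN 2313420.
The interval is |2313577 − 2313420| = 157 days.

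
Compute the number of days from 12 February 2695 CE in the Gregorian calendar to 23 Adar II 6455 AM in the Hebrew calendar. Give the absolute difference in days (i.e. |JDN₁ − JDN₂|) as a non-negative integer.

JDN of the first date = 2705431.
JDN of the second date = 2705478.
|2705478 − 2705431| = 47.

47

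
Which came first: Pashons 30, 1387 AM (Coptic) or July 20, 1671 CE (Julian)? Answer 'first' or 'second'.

The two dates have Julian Day Numbers 2331535 and 2331591 respectively.
Since 2331535 < 2331591, the first date comes first.

first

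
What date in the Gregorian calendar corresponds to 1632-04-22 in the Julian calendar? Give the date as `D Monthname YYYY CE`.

2 May 1632 CE

For dates in this range the Gregorian date is 10 days ahead of the Julian.
22 April 1632 Julian + 10 days → 2 May 1632 Gregorian.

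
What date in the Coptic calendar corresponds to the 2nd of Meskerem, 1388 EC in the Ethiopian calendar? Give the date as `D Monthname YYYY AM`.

Julian Day Number of the source date = 2230824.
Converting JDN 2230824 to the Coptic calendar gives 2 Thout 1112 AM.

2 Thout 1112 AM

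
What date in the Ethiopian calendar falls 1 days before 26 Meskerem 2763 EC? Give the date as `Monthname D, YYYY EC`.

The starting date is JDN 2733066; 2733066 − 1 = 2733065.
JDN 2733065 corresponds to Meskerem 25, 2763 EC.

Meskerem 25, 2763 EC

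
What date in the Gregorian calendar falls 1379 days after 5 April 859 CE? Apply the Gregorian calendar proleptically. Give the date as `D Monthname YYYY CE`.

Counting 1379 days forward from JDN 2034898 reaches JDN 2036277, which is 13 January 863 CE.

13 January 863 CE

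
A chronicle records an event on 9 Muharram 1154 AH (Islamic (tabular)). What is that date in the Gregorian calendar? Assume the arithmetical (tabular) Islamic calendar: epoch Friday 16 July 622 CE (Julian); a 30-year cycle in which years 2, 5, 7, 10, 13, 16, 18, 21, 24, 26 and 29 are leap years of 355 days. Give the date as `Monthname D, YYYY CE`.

March 27, 1741 CE

Both dates share Julian Day Number 2357033; in the Gregorian calendar that is 27 March 1741 CE.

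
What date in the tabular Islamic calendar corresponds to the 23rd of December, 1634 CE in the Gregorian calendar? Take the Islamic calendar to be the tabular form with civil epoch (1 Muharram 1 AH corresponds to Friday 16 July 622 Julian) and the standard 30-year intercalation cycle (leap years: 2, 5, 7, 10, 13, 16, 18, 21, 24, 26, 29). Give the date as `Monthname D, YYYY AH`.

Rajab 3, 1044 AH

Both dates share Julian Day Number 2318223; in the tabular Islamic calendar that is 3 Rajab 1044 AH.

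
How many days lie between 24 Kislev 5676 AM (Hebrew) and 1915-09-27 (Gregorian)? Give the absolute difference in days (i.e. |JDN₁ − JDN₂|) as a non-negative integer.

65

JDN of the first date = 2420833.
JDN of the second date = 2420768.
|2420768 − 2420833| = 65.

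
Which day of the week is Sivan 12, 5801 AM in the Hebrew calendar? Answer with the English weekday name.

This is JDN 2466682 (11 June 2041 Gregorian).
JDN 2466682 mod 7 = 1, and JDN 0 was a Monday, so this is a Tuesday.

Tuesday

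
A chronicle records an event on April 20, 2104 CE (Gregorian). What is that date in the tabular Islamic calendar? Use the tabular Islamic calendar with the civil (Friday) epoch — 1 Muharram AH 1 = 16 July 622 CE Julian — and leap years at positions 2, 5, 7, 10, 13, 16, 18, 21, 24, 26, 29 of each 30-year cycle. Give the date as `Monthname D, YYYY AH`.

Rabi' al-Awwal 24, 1528 AH

Both dates share Julian Day Number 2489640; in the tabular Islamic calendar that is 24 Rabi' al-Awwal 1528 AH.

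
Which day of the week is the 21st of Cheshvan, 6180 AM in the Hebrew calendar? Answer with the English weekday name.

Sunday

Equivalently 10 November 2419 Gregorian, JDN 2604895.
2604895 ≡ 6 (mod 7); counting from Monday = 0 gives Sunday.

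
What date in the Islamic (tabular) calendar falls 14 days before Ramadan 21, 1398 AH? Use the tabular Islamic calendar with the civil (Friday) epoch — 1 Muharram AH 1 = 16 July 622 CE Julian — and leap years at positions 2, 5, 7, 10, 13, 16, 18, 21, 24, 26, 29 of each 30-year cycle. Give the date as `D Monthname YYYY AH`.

7 Ramadan 1398 AH

JDN of Ramadan 21, 1398 AH = 2443746.
2443746 − 14 = 2443732.
JDN 2443732 in the tabular Islamic calendar is 7 Ramadan 1398 AH.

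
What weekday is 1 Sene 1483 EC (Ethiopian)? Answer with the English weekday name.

Thursday

In the proleptic Gregorian calendar this is 4 June 1491 (JDN 2265791).
JDN 2265791 mod 7 = 3, and JDN 0 was a Monday, so this is a Thursday.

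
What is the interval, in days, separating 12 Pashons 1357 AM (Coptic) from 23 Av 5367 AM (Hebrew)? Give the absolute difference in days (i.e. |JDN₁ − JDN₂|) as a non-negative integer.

12328

JDN of the first date = 2320560.
JDN of the second date = 2308232.
|2308232 − 2320560| = 12328.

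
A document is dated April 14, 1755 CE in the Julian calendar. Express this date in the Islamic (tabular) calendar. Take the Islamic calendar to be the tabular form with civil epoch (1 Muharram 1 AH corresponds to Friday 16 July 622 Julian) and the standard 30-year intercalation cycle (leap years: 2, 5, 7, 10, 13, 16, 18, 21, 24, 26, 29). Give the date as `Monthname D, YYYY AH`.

Rajab 13, 1168 AH

Julian Day Number of the source date = 2362175.
Converting JDN 2362175 to the tabular Islamic calendar gives 13 Rajab 1168 AH.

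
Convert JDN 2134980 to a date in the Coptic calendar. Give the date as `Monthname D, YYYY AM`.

Parmouti 9, 849 AM

JDN 2134980 is 11 April 1133 in the proleptic Gregorian calendar.
In the Coptic calendar that day is Parmouti 9, 849 AM.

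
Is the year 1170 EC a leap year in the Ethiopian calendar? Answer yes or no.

no

1170 mod 4 = 2; in the Ethiopian calendar a year is leap when year mod 4 = 3, so it is a common year.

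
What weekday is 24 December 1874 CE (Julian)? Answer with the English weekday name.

Equivalently 5 January 1875 Gregorian, JDN 2405894.
JDN 2405894 mod 7 = 1, and JDN 0 was a Monday, so this is a Tuesday.

Tuesday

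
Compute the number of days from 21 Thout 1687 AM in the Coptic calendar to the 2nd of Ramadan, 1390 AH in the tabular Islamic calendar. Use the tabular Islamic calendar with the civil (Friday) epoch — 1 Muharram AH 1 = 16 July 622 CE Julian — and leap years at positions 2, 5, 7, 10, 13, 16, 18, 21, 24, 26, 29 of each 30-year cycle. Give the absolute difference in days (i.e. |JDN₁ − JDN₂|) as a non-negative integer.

JDN of the first date = 2440861.
JDN of the second date = 2440892.
|2440892 − 2440861| = 31.

31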